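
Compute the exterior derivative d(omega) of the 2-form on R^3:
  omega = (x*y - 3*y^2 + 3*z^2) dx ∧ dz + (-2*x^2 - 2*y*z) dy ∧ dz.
d(omega) = (-5*x + 6*y) dx ∧ dy ∧ dz

For a 2-form omega = sum_{i<j} g_{ij} dx_i ∧ dx_j, the exterior derivative is
  d(omega) = sum_{i<j} d(g_{ij}) ∧ dx_i ∧ dx_j = sum_{i<j, k} (∂g_{ij}/∂x_k) dx_k ∧ dx_i ∧ dx_j.
Expand each term, using dx_k ∧ dx_i ∧ dx_j = sgn(permutation) dx_{(a)} ∧ dx_{(b)} ∧ dx_{(c)} with (a < b < c) sorted:
  d(x*y - 3*y^2 + 3*z^2) includes (∂/∂y)(x*y - 3*y^2 + 3*z^2) dy = (x - 6*y) dy, which multiplied by dx ∧ dz gives (-x + 6*y) dx ∧ dy ∧ dz
  d(-2*x^2 - 2*y*z) includes (∂/∂x)(-2*x^2 - 2*y*z) dx = (-4*x) dx, which multiplied by dy ∧ dz gives (-4*x) dx ∧ dy ∧ dz
Collecting like 3-forms: d(omega) = (-5*x + 6*y) dx ∧ dy ∧ dz.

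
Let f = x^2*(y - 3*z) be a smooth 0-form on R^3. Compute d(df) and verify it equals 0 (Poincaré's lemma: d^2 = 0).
d(df) = 0

Step 1: df = sum_i (∂f/∂x_i) dx_i = (2*x*(y - 3*z)) dx + (x^2) dy + (-3*x^2) dz.
Step 2: Apply d again. Using the 1-form formula, the coefficient of dx ∧ dy in d(df) is ∂^2 f/∂x ∂y - ∂^2 f/∂y ∂x = (2*x) - (2*x) = 0 (equality of mixed partials for smooth f).
Similarly for dx ∧ dz and dy ∧ dz — all coefficients vanish. So d(df) = 0.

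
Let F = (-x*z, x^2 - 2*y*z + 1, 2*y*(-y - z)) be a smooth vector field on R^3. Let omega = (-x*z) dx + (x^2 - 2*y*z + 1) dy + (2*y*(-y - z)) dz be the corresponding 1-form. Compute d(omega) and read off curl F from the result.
d(omega) = (-2*y - 2*z) dy ∧ dz + (-x) dz ∧ dx + (2*x) dx ∧ dy; curl F = (-2*y - 2*z, -x, 2*x)

d omega = sum_{i<j} (∂f_j/∂x_i - ∂f_i/∂x_j) dx_i ∧ dx_j. Under the identification (dy ∧ dz, dz ∧ dx, dx ∧ dy) ↔ (e_x, e_y, e_z), the coefficients are exactly the components of curl F. Compute:
  ∂R/∂y - ∂Q/∂z = (-4*y - 2*z) - (-2*y) = -2*y - 2*z
  ∂P/∂z - ∂R/∂x = (-x) - (0) = -x
  ∂Q/∂x - ∂P/∂y = (2*x) - (0) = 2*x.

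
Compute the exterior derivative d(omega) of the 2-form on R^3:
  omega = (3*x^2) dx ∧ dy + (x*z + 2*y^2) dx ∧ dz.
d(omega) = (-4*y) dx ∧ dy ∧ dz

For a 2-form omega = sum_{i<j} g_{ij} dx_i ∧ dx_j, the exterior derivative is
  d(omega) = sum_{i<j} d(g_{ij}) ∧ dx_i ∧ dx_j = sum_{i<j, k} (∂g_{ij}/∂x_k) dx_k ∧ dx_i ∧ dx_j.
Expand each term, using dx_k ∧ dx_i ∧ dx_j = sgn(permutation) dx_{(a)} ∧ dx_{(b)} ∧ dx_{(c)} with (a < b < c) sorted:
  d(x*z + 2*y^2) includes (∂/∂y)(x*z + 2*y^2) dy = (4*y) dy, which multiplied by dx ∧ dz gives (-4*y) dx ∧ dy ∧ dz
Collecting like 3-forms: d(omega) = (-4*y) dx ∧ dy ∧ dz.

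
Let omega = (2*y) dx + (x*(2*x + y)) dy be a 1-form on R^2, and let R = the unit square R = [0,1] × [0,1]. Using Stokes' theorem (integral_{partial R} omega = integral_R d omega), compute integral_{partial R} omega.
integral_(partial R) omega = 1/2

Stokes: integral_partial_R omega = integral_R d omega with d omega = (∂Q/∂x - ∂P/∂y) dx ∧ dy.
  ∂Q/∂x = 4*x + y
  ∂P/∂y = 2
  integrand = ∂Q/∂x - ∂P/∂y = 4*x + y - 2.
Integrating over R: integral_0^1 integral_0^1 (4*x + y - 2) dx dy = 1/2.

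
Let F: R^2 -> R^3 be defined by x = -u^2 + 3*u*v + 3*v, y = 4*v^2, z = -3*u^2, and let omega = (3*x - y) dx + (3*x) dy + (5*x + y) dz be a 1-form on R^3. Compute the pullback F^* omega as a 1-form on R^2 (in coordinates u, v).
F^* omega = (36*u^3 - 117*u^2*v + 11*u*v^2 - 108*u*v - 12*v^3 + 27*v^2) du + (-9*u^3 + 3*u^2*v - 9*u^2 + 60*u*v^2 + 54*u*v + 60*v^2 + 27*v) dv

Using F^*(f dg) = (f ∘ F) d(g ∘ F), substitute each coordinate x_i by F_i(u, v) in f_i, and replace dx_i by d F_i = (∂F_i/∂u) du + (∂F_i/∂v) dv.
  For the x component: f_1(F) = -3*u^2 + 9*u*v - 4*v^2 + 9*v; d F_1 = (-2*u + 3*v) du + (3*u + 3) dv
  For the y component: f_2(F) = -3*u^2 + 9*u*v + 9*v; d F_2 = (0) du + (8*v) dv
  For the z component: f_3(F) = -5*u^2 + 15*u*v + 4*v^2 + 15*v; d F_3 = (-6*u) du + (0) dv
Combining and collecting du, dv coefficients:
  coeff of du: 36*u^3 - 117*u^2*v + 11*u*v^2 - 108*u*v - 12*v^3 + 27*v^2
  coeff of dv: -9*u^3 + 3*u^2*v - 9*u^2 + 60*u*v^2 + 54*u*v + 60*v^2 + 27*v
F^* omega = (36*u^3 - 117*u^2*v + 11*u*v^2 - 108*u*v - 12*v^3 + 27*v^2) du + (-9*u^3 + 3*u^2*v - 9*u^2 + 60*u*v^2 + 54*u*v + 60*v^2 + 27*v) dv.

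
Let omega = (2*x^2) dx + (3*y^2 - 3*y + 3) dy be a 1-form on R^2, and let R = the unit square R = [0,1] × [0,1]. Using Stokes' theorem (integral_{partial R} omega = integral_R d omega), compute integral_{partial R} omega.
integral_(partial R) omega = 0

Stokes: integral_partial_R omega = integral_R d omega with d omega = (∂Q/∂x - ∂P/∂y) dx ∧ dy.
  ∂Q/∂x = 0
  ∂P/∂y = 0
  integrand = ∂Q/∂x - ∂P/∂y = 0.
Integrating over R: integral_0^1 integral_0^1 (0) dx dy = 0.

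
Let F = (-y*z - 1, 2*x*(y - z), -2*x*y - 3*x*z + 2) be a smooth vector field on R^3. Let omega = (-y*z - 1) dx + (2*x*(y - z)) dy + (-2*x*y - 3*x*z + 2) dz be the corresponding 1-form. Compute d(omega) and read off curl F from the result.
d(omega) = (0) dy ∧ dz + (y + 3*z) dz ∧ dx + (2*y - z) dx ∧ dy; curl F = (0, y + 3*z, 2*y - z)

d omega = sum_{i<j} (∂f_j/∂x_i - ∂f_i/∂x_j) dx_i ∧ dx_j. Under the identification (dy ∧ dz, dz ∧ dx, dx ∧ dy) ↔ (e_x, e_y, e_z), the coefficients are exactly the components of curl F. Compute:
  ∂R/∂y - ∂Q/∂z = (-2*x) - (-2*x) = 0
  ∂P/∂z - ∂R/∂x = (-y) - (-2*y - 3*z) = y + 3*z
  ∂Q/∂x - ∂P/∂y = (2*y - 2*z) - (-z) = 2*y - z.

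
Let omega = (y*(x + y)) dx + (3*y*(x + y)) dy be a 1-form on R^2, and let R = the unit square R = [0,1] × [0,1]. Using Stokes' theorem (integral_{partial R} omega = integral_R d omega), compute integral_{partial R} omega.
integral_(partial R) omega = 0

Stokes: integral_partial_R omega = integral_R d omega with d omega = (∂Q/∂x - ∂P/∂y) dx ∧ dy.
  ∂Q/∂x = 3*y
  ∂P/∂y = x + 2*y
  integrand = ∂Q/∂x - ∂P/∂y = -x + y.
Integrating over R: integral_0^1 integral_0^1 (-x + y) dx dy = 0.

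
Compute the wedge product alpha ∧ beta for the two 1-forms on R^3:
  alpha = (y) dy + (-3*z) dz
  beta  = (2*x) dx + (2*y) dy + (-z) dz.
alpha ∧ beta = (-2*x*y) dx ∧ dy + (5*y*z) dy ∧ dz + (6*x*z) dx ∧ dz

Distribute the wedge, using dx_i ∧ dx_j = -dx_j ∧ dx_i and dx_i ∧ dx_i = 0. For each pair (i, j) with i < j, the coefficient of dx_i ∧ dx_j in alpha ∧ beta is (alpha_i * beta_j - alpha_j * beta_i). Collecting: alpha ∧ beta = (-2*x*y) dx ∧ dy + (5*y*z) dy ∧ dz + (6*x*z) dx ∧ dz.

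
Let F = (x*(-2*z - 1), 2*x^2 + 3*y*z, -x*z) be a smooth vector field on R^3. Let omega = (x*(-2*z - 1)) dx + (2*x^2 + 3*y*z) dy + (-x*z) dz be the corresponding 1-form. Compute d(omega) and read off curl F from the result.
d(omega) = (-3*y) dy ∧ dz + (-2*x + z) dz ∧ dx + (4*x) dx ∧ dy; curl F = (-3*y, -2*x + z, 4*x)

d omega = sum_{i<j} (∂f_j/∂x_i - ∂f_i/∂x_j) dx_i ∧ dx_j. Under the identification (dy ∧ dz, dz ∧ dx, dx ∧ dy) ↔ (e_x, e_y, e_z), the coefficients are exactly the components of curl F. Compute:
  ∂R/∂y - ∂Q/∂z = (0) - (3*y) = -3*y
  ∂P/∂z - ∂R/∂x = (-2*x) - (-z) = -2*x + z
  ∂Q/∂x - ∂P/∂y = (4*x) - (0) = 4*x.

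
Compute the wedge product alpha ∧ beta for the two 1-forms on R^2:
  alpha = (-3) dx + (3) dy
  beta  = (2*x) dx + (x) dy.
alpha ∧ beta = (-9*x) dx ∧ dy

Distribute the wedge, using dx_i ∧ dx_j = -dx_j ∧ dx_i and dx_i ∧ dx_i = 0. For each pair (i, j) with i < j, the coefficient of dx_i ∧ dx_j in alpha ∧ beta is (alpha_i * beta_j - alpha_j * beta_i). Collecting: alpha ∧ beta = (-9*x) dx ∧ dy.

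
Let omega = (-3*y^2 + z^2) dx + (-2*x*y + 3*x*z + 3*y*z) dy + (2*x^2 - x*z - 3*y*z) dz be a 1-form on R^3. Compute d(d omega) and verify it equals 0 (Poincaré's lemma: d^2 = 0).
d(d omega) = 0

Step 1: d omega = sum_{i<j} (∂f_j/∂x_i - ∂f_i/∂x_j) dx_i ∧ dx_j:
  coeff of dx ∧ dy: 4*y + 3*z
  coeff of dx ∧ dz: 4*x - 3*z
  coeff of dy ∧ dz: -3*x - 3*y - 3*z
Step 2: Apply d again to each 2-form coefficient. The only possible 3-form in R^3 is dx ∧ dy ∧ dz, with coefficient
  ∂(coeff of dy∧dz)/∂x - ∂(coeff of dx∧dz)/∂y + ∂(coeff of dx∧dy)/∂z
  = ∂/∂x (-3*x - 3*y - 3*z) - ∂/∂y (4*x - 3*z) + ∂/∂z (4*y + 3*z).
Each of these terms simplifies to sums of mixed partials that cancel in pairs. The result is 0 (by equality of mixed partials for smooth functions — Schwarz / Clairaut).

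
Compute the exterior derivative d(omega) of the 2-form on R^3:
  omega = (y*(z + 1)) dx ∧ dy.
d(omega) = (y) dx ∧ dy ∧ dz

For a 2-form omega = sum_{i<j} g_{ij} dx_i ∧ dx_j, the exterior derivative is
  d(omega) = sum_{i<j} d(g_{ij}) ∧ dx_i ∧ dx_j = sum_{i<j, k} (∂g_{ij}/∂x_k) dx_k ∧ dx_i ∧ dx_j.
Expand each term, using dx_k ∧ dx_i ∧ dx_j = sgn(permutation) dx_{(a)} ∧ dx_{(b)} ∧ dx_{(c)} with (a < b < c) sorted:
  d(y*(z + 1)) includes (∂/∂z)(y*(z + 1)) dz = (y) dz, which multiplied by dx ∧ dy gives (y) dx ∧ dy ∧ dz
Collecting like 3-forms: d(omega) = (y) dx ∧ dy ∧ dz.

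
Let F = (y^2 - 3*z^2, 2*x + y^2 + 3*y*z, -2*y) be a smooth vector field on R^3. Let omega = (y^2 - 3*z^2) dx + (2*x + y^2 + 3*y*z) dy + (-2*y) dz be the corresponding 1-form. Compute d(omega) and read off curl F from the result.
d(omega) = (-3*y - 2) dy ∧ dz + (-6*z) dz ∧ dx + (2 - 2*y) dx ∧ dy; curl F = (-3*y - 2, -6*z, 2 - 2*y)

d omega = sum_{i<j} (∂f_j/∂x_i - ∂f_i/∂x_j) dx_i ∧ dx_j. Under the identification (dy ∧ dz, dz ∧ dx, dx ∧ dy) ↔ (e_x, e_y, e_z), the coefficients are exactly the components of curl F. Compute:
  ∂R/∂y - ∂Q/∂z = (-2) - (3*y) = -3*y - 2
  ∂P/∂z - ∂R/∂x = (-6*z) - (0) = -6*z
  ∂Q/∂x - ∂P/∂y = (2) - (2*y) = 2 - 2*y.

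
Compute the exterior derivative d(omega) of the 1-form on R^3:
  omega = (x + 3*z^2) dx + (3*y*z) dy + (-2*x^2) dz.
d(omega) = (-4*x - 6*z) dx ∧ dz + (-3*y) dy ∧ dz

For a 1-form omega = sum_i f_i dx_i, the exterior derivative is
  d(omega) = sum_{i < j} (∂f_j/∂x_i - ∂f_i/∂x_j) dx_i ∧ dx_j.
  coefficient of dx ∧ dz: ∂f_3/∂x - ∂f_1/∂z = ∂(-2*x^2)/∂x - ∂(x + 3*z^2)/∂z = -4*x - 6*z
  coefficient of dy ∧ dz: ∂f_3/∂y - ∂f_2/∂z = ∂(-2*x^2)/∂y - ∂(3*y*z)/∂z = -3*y
Assembling: d(omega) = (-4*x - 6*z) dx ∧ dz + (-3*y) dy ∧ dz.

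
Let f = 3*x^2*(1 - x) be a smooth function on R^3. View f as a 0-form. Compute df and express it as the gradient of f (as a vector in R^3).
df = (3*x*(2 - 3*x)) dx + (0) dy + (0) dz; grad f = (3*x*(2 - 3*x), 0, 0)

For a 0-form f, d f = (∂f/∂x) dx + (∂f/∂y) dy + (∂f/∂z) dz. The components of the vector representation are exactly the entries of grad f in Cartesian coordinates:
  ∂f/∂x = 3*x*(2 - 3*x)
  ∂f/∂y = 0
  ∂f/∂z = 0.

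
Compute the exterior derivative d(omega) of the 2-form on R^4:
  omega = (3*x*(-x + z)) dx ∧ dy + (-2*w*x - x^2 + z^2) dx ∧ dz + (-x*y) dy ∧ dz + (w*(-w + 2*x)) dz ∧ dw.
d(omega) = (3*x - y) dx ∧ dy ∧ dz + (2*w - 2*x) dx ∧ dz ∧ dw

For a 2-form omega = sum_{i<j} g_{ij} dx_i ∧ dx_j, the exterior derivative is
  d(omega) = sum_{i<j} d(g_{ij}) ∧ dx_i ∧ dx_j = sum_{i<j, k} (∂g_{ij}/∂x_k) dx_k ∧ dx_i ∧ dx_j.
Expand each term, using dx_k ∧ dx_i ∧ dx_j = sgn(permutation) dx_{(a)} ∧ dx_{(b)} ∧ dx_{(c)} with (a < b < c) sorted:
  d(3*x*(-x + z)) includes (∂/∂z)(3*x*(-x + z)) dz = (3*x) dz, which multiplied by dx ∧ dy gives (3*x) dx ∧ dy ∧ dz
  d(-2*w*x - x^2 + z^2) includes (∂/∂w)(-2*w*x - x^2 + z^2) dw = (-2*x) dw, which multiplied by dx ∧ dz gives (-2*x) dx ∧ dz ∧ dw
  d(-x*y) includes (∂/∂x)(-x*y) dx = (-y) dx, which multiplied by dy ∧ dz gives (-y) dx ∧ dy ∧ dz
  d(w*(-w + 2*x)) includes (∂/∂x)(w*(-w + 2*x)) dx = (2*w) dx, which multiplied by dz ∧ dw gives (2*w) dx ∧ dz ∧ dw
Collecting like 3-forms: d(omega) = (3*x - y) dx ∧ dy ∧ dz + (2*w - 2*x) dx ∧ dz ∧ dw.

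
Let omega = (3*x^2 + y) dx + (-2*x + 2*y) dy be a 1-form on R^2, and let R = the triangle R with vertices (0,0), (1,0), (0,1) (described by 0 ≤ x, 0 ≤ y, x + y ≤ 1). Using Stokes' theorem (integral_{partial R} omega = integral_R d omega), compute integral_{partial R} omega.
integral_(partial R) omega = -3/2

Stokes: integral_partial_R omega = integral_R d omega with d omega = (∂Q/∂x - ∂P/∂y) dx ∧ dy.
  ∂Q/∂x = -2
  ∂P/∂y = 1
  integrand = ∂Q/∂x - ∂P/∂y = -3.
Integrating over R: integral_0^1 integral_0^{1-x} (-3) dy dx = -3/2.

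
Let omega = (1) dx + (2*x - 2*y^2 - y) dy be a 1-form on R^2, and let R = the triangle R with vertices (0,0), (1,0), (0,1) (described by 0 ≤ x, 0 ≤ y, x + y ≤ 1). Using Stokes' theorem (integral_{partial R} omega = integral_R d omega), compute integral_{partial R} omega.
integral_(partial R) omega = 1

Stokes: integral_partial_R omega = integral_R d omega with d omega = (∂Q/∂x - ∂P/∂y) dx ∧ dy.
  ∂Q/∂x = 2
  ∂P/∂y = 0
  integrand = ∂Q/∂x - ∂P/∂y = 2.
Integrating over R: integral_0^1 integral_0^{1-x} (2) dy dx = 1.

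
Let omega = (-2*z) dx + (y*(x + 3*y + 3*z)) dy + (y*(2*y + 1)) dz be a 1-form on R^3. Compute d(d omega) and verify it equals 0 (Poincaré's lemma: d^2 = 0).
d(d omega) = 0

Step 1: d omega = sum_{i<j} (∂f_j/∂x_i - ∂f_i/∂x_j) dx_i ∧ dx_j:
  coeff of dx ∧ dy: y
  coeff of dx ∧ dz: 2
  coeff of dy ∧ dz: y + 1
Step 2: Apply d again to each 2-form coefficient. The only possible 3-form in R^3 is dx ∧ dy ∧ dz, with coefficient
  ∂(coeff of dy∧dz)/∂x - ∂(coeff of dx∧dz)/∂y + ∂(coeff of dx∧dy)/∂z
  = ∂/∂x (y + 1) - ∂/∂y (2) + ∂/∂z (y).
Each of these terms simplifies to sums of mixed partials that cancel in pairs. The result is 0 (by equality of mixed partials for smooth functions — Schwarz / Clairaut).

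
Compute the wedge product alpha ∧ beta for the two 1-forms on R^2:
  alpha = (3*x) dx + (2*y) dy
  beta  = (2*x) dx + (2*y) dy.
alpha ∧ beta = (2*x*y) dx ∧ dy

Distribute the wedge, using dx_i ∧ dx_j = -dx_j ∧ dx_i and dx_i ∧ dx_i = 0. For each pair (i, j) with i < j, the coefficient of dx_i ∧ dx_j in alpha ∧ beta is (alpha_i * beta_j - alpha_j * beta_i). Collecting: alpha ∧ beta = (2*x*y) dx ∧ dy.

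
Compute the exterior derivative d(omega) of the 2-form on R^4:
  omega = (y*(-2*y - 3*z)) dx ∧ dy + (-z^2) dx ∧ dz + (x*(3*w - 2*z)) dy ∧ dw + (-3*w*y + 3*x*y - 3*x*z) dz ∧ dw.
d(omega) = (-3*y) dx ∧ dy ∧ dz + (3*w - 2*z) dx ∧ dy ∧ dw + (-3*w + 5*x) dy ∧ dz ∧ dw + (3*y - 3*z) dx ∧ dz ∧ dw

For a 2-form omega = sum_{i<j} g_{ij} dx_i ∧ dx_j, the exterior derivative is
  d(omega) = sum_{i<j} d(g_{ij}) ∧ dx_i ∧ dx_j = sum_{i<j, k} (∂g_{ij}/∂x_k) dx_k ∧ dx_i ∧ dx_j.
Expand each term, using dx_k ∧ dx_i ∧ dx_j = sgn(permutation) dx_{(a)} ∧ dx_{(b)} ∧ dx_{(c)} with (a < b < c) sorted:
  d(y*(-2*y - 3*z)) includes (∂/∂z)(y*(-2*y - 3*z)) dz = (-3*y) dz, which multiplied by dx ∧ dy gives (-3*y) dx ∧ dy ∧ dz
  d(x*(3*w - 2*z)) includes (∂/∂x)(x*(3*w - 2*z)) dx = (3*w - 2*z) dx, which multiplied by dy ∧ dw gives (3*w - 2*z) dx ∧ dy ∧ dw
  d(x*(3*w - 2*z)) includes (∂/∂z)(x*(3*w - 2*z)) dz = (-2*x) dz, which multiplied by dy ∧ dw gives (2*x) dy ∧ dz ∧ dw
  d(-3*w*y + 3*x*y - 3*x*z) includes (∂/∂x)(-3*w*y + 3*x*y - 3*x*z) dx = (3*y - 3*z) dx, which multiplied by dz ∧ dw gives (3*y - 3*z) dx ∧ dz ∧ dw
  d(-3*w*y + 3*x*y - 3*x*z) includes (∂/∂y)(-3*w*y + 3*x*y - 3*x*z) dy = (-3*w + 3*x) dy, which multiplied by dz ∧ dw gives (-3*w + 3*x) dy ∧ dz ∧ dw
Collecting like 3-forms: d(omega) = (-3*y) dx ∧ dy ∧ dz + (3*w - 2*z) dx ∧ dy ∧ dw + (-3*w + 5*x) dy ∧ dz ∧ dw + (3*y - 3*z) dx ∧ dz ∧ dw.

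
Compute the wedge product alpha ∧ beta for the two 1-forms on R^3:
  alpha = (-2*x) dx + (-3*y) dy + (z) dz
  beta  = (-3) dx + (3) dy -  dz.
alpha ∧ beta = (-6*x - 9*y) dx ∧ dy + (2*x + 3*z) dx ∧ dz + (3*y - 3*z) dy ∧ dz

Distribute the wedge, using dx_i ∧ dx_j = -dx_j ∧ dx_i and dx_i ∧ dx_i = 0. For each pair (i, j) with i < j, the coefficient of dx_i ∧ dx_j in alpha ∧ beta is (alpha_i * beta_j - alpha_j * beta_i). Collecting: alpha ∧ beta = (-6*x - 9*y) dx ∧ dy + (2*x + 3*z) dx ∧ dz + (3*y - 3*z) dy ∧ dz.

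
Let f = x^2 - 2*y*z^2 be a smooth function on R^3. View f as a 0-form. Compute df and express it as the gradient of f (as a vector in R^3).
df = (2*x) dx + (-2*z^2) dy + (-4*y*z) dz; grad f = (2*x, -2*z^2, -4*y*z)

For a 0-form f, d f = (∂f/∂x) dx + (∂f/∂y) dy + (∂f/∂z) dz. The components of the vector representation are exactly the entries of grad f in Cartesian coordinates:
  ∂f/∂x = 2*x
  ∂f/∂y = -2*z^2
  ∂f/∂z = -4*y*z.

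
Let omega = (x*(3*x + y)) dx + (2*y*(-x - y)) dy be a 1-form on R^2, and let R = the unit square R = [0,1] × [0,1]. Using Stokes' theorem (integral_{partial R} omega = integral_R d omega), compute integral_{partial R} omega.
integral_(partial R) omega = -3/2

Stokes: integral_partial_R omega = integral_R d omega with d omega = (∂Q/∂x - ∂P/∂y) dx ∧ dy.
  ∂Q/∂x = -2*y
  ∂P/∂y = x
  integrand = ∂Q/∂x - ∂P/∂y = -x - 2*y.
Integrating over R: integral_0^1 integral_0^1 (-x - 2*y) dx dy = -3/2.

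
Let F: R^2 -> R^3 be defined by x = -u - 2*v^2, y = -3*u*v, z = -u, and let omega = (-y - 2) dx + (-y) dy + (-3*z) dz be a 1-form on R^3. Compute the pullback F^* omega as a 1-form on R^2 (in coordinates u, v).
F^* omega = (-9*u*v^2 - 3*u*v - 3*u + 2) du + (v*(-9*u^2 - 12*u*v + 8)) dv

Using F^*(f dg) = (f ∘ F) d(g ∘ F), substitute each coordinate x_i by F_i(u, v) in f_i, and replace dx_i by d F_i = (∂F_i/∂u) du + (∂F_i/∂v) dv.
  For the x component: f_1(F) = 3*u*v - 2; d F_1 = (-1) du + (-4*v) dv
  For the y component: f_2(F) = 3*u*v; d F_2 = (-3*v) du + (-3*u) dv
  For the z component: f_3(F) = 3*u; d F_3 = (-1) du + (0) dv
Combining and collecting du, dv coefficients:
  coeff of du: -9*u*v^2 - 3*u*v - 3*u + 2
  coeff of dv: v*(-9*u^2 - 12*u*v + 8)
F^* omega = (-9*u*v^2 - 3*u*v - 3*u + 2) du + (v*(-9*u^2 - 12*u*v + 8)) dv.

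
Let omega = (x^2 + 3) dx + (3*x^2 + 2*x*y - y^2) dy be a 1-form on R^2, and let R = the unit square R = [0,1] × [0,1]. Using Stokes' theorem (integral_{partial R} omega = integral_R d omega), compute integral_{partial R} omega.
integral_(partial R) omega = 4

Stokes: integral_partial_R omega = integral_R d omega with d omega = (∂Q/∂x - ∂P/∂y) dx ∧ dy.
  ∂Q/∂x = 6*x + 2*y
  ∂P/∂y = 0
  integrand = ∂Q/∂x - ∂P/∂y = 6*x + 2*y.
Integrating over R: integral_0^1 integral_0^1 (6*x + 2*y) dx dy = 4.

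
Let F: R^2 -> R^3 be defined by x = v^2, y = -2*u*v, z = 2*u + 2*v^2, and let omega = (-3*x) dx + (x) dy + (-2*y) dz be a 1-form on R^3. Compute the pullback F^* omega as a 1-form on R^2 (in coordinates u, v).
F^* omega = (2*v*(4*u - v^2)) du + (v^2*(14*u - 6*v)) dv

Using F^*(f dg) = (f ∘ F) d(g ∘ F), substitute each coordinate x_i by F_i(u, v) in f_i, and replace dx_i by d F_i = (∂F_i/∂u) du + (∂F_i/∂v) dv.
  For the x component: f_1(F) = -3*v^2; d F_1 = (0) du + (2*v) dv
  For the y component: f_2(F) = v^2; d F_2 = (-2*v) du + (-2*u) dv
  For the z component: f_3(F) = 4*u*v; d F_3 = (2) du + (4*v) dv
Combining and collecting du, dv coefficients:
  coeff of du: 2*v*(4*u - v^2)
  coeff of dv: v^2*(14*u - 6*v)
F^* omega = (2*v*(4*u - v^2)) du + (v^2*(14*u - 6*v)) dv.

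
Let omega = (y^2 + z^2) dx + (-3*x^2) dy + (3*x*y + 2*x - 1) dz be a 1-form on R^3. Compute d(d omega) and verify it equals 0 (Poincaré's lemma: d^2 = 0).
d(d omega) = 0

Step 1: d omega = sum_{i<j} (∂f_j/∂x_i - ∂f_i/∂x_j) dx_i ∧ dx_j:
  coeff of dx ∧ dy: -6*x - 2*y
  coeff of dx ∧ dz: 3*y - 2*z + 2
  coeff of dy ∧ dz: 3*x
Step 2: Apply d again to each 2-form coefficient. The only possible 3-form in R^3 is dx ∧ dy ∧ dz, with coefficient
  ∂(coeff of dy∧dz)/∂x - ∂(coeff of dx∧dz)/∂y + ∂(coeff of dx∧dy)/∂z
  = ∂/∂x (3*x) - ∂/∂y (3*y - 2*z + 2) + ∂/∂z (-6*x - 2*y).
Each of these terms simplifies to sums of mixed partials that cancel in pairs. The result is 0 (by equality of mixed partials for smooth functions — Schwarz / Clairaut).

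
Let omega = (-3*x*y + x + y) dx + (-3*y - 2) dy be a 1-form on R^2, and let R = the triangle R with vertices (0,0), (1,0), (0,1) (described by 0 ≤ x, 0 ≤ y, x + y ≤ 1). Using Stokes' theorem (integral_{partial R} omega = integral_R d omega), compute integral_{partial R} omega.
integral_(partial R) omega = 0

Stokes: integral_partial_R omega = integral_R d omega with d omega = (∂Q/∂x - ∂P/∂y) dx ∧ dy.
  ∂Q/∂x = 0
  ∂P/∂y = 1 - 3*x
  integrand = ∂Q/∂x - ∂P/∂y = 3*x - 1.
Integrating over R: integral_0^1 integral_0^{1-x} (3*x - 1) dy dx = 0.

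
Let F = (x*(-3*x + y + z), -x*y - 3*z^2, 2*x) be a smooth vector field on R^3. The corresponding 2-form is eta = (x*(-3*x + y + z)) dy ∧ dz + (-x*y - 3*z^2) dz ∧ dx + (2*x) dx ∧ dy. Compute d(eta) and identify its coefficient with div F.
d(eta) = (-7*x + y + z) dx ∧ dy ∧ dz; div F = -7*x + y + z

For a 2-form in R^3 of the form above, applying d gives a 3-form with coefficient ∂P/∂x + ∂Q/∂y + ∂R/∂z:
  ∂P/∂x = -6*x + y + z
  ∂Q/∂y = -x
  ∂R/∂z = 0
Sum = -7*x + y + z, which is exactly div F.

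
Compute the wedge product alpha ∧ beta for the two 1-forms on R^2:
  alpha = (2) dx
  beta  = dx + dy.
alpha ∧ beta = (2) dx ∧ dy

Distribute the wedge, using dx_i ∧ dx_j = -dx_j ∧ dx_i and dx_i ∧ dx_i = 0. For each pair (i, j) with i < j, the coefficient of dx_i ∧ dx_j in alpha ∧ beta is (alpha_i * beta_j - alpha_j * beta_i). Collecting: alpha ∧ beta = (2) dx ∧ dy.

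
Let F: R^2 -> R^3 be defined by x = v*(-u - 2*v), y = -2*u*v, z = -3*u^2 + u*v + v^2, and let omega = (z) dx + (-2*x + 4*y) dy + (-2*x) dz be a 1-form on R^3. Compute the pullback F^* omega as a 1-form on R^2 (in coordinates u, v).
F^* omega = (v*(-9*u^2 - 11*u*v - 5*v^2)) du + (3*u^3 + 25*u^2*v - 5*u*v^2 + 4*v^3) dv

Using F^*(f dg) = (f ∘ F) d(g ∘ F), substitute each coordinate x_i by F_i(u, v) in f_i, and replace dx_i by d F_i = (∂F_i/∂u) du + (∂F_i/∂v) dv.
  For the x component: f_1(F) = -3*u^2 + u*v + v^2; d F_1 = (-v) du + (-u - 4*v) dv
  For the y component: f_2(F) = 2*v*(-3*u + 2*v); d F_2 = (-2*v) du + (-2*u) dv
  For the z component: f_3(F) = 2*v*(u + 2*v); d F_3 = (-6*u + v) du + (u + 2*v) dv
Combining and collecting du, dv coefficients:
  coeff of du: v*(-9*u^2 - 11*u*v - 5*v^2)
  coeff of dv: 3*u^3 + 25*u^2*v - 5*u*v^2 + 4*v^3
F^* omega = (v*(-9*u^2 - 11*u*v - 5*v^2)) du + (3*u^3 + 25*u^2*v - 5*u*v^2 + 4*v^3) dv.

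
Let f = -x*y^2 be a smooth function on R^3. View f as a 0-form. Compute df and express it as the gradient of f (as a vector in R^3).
df = (-y^2) dx + (-2*x*y) dy + (0) dz; grad f = (-y^2, -2*x*y, 0)

For a 0-form f, d f = (∂f/∂x) dx + (∂f/∂y) dy + (∂f/∂z) dz. The components of the vector representation are exactly the entries of grad f in Cartesian coordinates:
  ∂f/∂x = -y^2
  ∂f/∂y = -2*x*y
  ∂f/∂z = 0.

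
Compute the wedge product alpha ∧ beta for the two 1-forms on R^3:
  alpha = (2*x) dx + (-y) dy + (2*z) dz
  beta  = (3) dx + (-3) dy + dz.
alpha ∧ beta = (-6*x + 3*y) dx ∧ dy + (2*x - 6*z) dx ∧ dz + (-y + 6*z) dy ∧ dz

Distribute the wedge, using dx_i ∧ dx_j = -dx_j ∧ dx_i and dx_i ∧ dx_i = 0. For each pair (i, j) with i < j, the coefficient of dx_i ∧ dx_j in alpha ∧ beta is (alpha_i * beta_j - alpha_j * beta_i). Collecting: alpha ∧ beta = (-6*x + 3*y) dx ∧ dy + (2*x - 6*z) dx ∧ dz + (-y + 6*z) dy ∧ dz.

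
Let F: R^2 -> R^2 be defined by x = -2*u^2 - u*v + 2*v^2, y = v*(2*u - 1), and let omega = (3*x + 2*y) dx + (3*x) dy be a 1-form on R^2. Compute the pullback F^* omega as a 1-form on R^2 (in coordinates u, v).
F^* omega = (24*u^3 - 10*u^2*v - 31*u*v^2 + 8*u*v + 6*v^3 + 2*v^2) du + (-6*u^3 - 31*u^2*v + 6*u^2 + 10*u*v^2 + 5*u*v + 24*v^3 - 14*v^2) dv

Using F^*(f dg) = (f ∘ F) d(g ∘ F), substitute each coordinate x_i by F_i(u, v) in f_i, and replace dx_i by d F_i = (∂F_i/∂u) du + (∂F_i/∂v) dv.
  For the x component: f_1(F) = -6*u^2 + u*v + 6*v^2 - 2*v; d F_1 = (-4*u - v) du + (-u + 4*v) dv
  For the y component: f_2(F) = -6*u^2 - 3*u*v + 6*v^2; d F_2 = (2*v) du + (2*u - 1) dv
Combining and collecting du, dv coefficients:
  coeff of du: 24*u^3 - 10*u^2*v - 31*u*v^2 + 8*u*v + 6*v^3 + 2*v^2
  coeff of dv: -6*u^3 - 31*u^2*v + 6*u^2 + 10*u*v^2 + 5*u*v + 24*v^3 - 14*v^2
F^* omega = (24*u^3 - 10*u^2*v - 31*u*v^2 + 8*u*v + 6*v^3 + 2*v^2) du + (-6*u^3 - 31*u^2*v + 6*u^2 + 10*u*v^2 + 5*u*v + 24*v^3 - 14*v^2) dv.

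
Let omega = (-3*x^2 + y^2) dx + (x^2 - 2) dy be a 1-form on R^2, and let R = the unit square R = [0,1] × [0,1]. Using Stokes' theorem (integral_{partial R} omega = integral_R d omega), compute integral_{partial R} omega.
integral_(partial R) omega = 0

Stokes: integral_partial_R omega = integral_R d omega with d omega = (∂Q/∂x - ∂P/∂y) dx ∧ dy.
  ∂Q/∂x = 2*x
  ∂P/∂y = 2*y
  integrand = ∂Q/∂x - ∂P/∂y = 2*x - 2*y.
Integrating over R: integral_0^1 integral_0^1 (2*x - 2*y) dx dy = 0.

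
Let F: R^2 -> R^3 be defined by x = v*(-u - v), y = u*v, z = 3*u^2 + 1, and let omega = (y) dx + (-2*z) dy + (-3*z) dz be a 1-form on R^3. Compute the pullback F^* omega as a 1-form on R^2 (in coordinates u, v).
F^* omega = (-54*u^3 - 6*u^2*v - u*v^2 - 18*u - 2*v) du + (u*(-6*u^2 - u*v - 2*v^2 - 2)) dv

Using F^*(f dg) = (f ∘ F) d(g ∘ F), substitute each coordinate x_i by F_i(u, v) in f_i, and replace dx_i by d F_i = (∂F_i/∂u) du + (∂F_i/∂v) dv.
  For the x component: f_1(F) = u*v; d F_1 = (-v) du + (-u - 2*v) dv
  For the y component: f_2(F) = -6*u^2 - 2; d F_2 = (v) du + (u) dv
  For the z component: f_3(F) = -9*u^2 - 3; d F_3 = (6*u) du + (0) dv
Combining and collecting du, dv coefficients:
  coeff of du: -54*u^3 - 6*u^2*v - u*v^2 - 18*u - 2*v
  coeff of dv: u*(-6*u^2 - u*v - 2*v^2 - 2)
F^* omega = (-54*u^3 - 6*u^2*v - u*v^2 - 18*u - 2*v) du + (u*(-6*u^2 - u*v - 2*v^2 - 2)) dv.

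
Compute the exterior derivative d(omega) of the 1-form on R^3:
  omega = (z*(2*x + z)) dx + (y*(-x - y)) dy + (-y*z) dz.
d(omega) = (-y) dx ∧ dy + (-2*x - 2*z) dx ∧ dz + (-z) dy ∧ dz

For a 1-form omega = sum_i f_i dx_i, the exterior derivative is
  d(omega) = sum_{i < j} (∂f_j/∂x_i - ∂f_i/∂x_j) dx_i ∧ dx_j.
  coefficient of dx ∧ dy: ∂f_2/∂x - ∂f_1/∂y = ∂(y*(-x - y))/∂x - ∂(z*(2*x + z))/∂y = -y
  coefficient of dx ∧ dz: ∂f_3/∂x - ∂f_1/∂z = ∂(-y*z)/∂x - ∂(z*(2*x + z))/∂z = -2*x - 2*z
  coefficient of dy ∧ dz: ∂f_3/∂y - ∂f_2/∂z = ∂(-y*z)/∂y - ∂(y*(-x - y))/∂z = -z
Assembling: d(omega) = (-y) dx ∧ dy + (-2*x - 2*z) dx ∧ dz + (-z) dy ∧ dz.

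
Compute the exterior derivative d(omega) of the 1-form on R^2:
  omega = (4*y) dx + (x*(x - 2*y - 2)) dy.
d(omega) = (2*x - 2*y - 6) dx ∧ dy

For a 1-form omega = sum_i f_i dx_i, the exterior derivative is
  d(omega) = sum_{i < j} (∂f_j/∂x_i - ∂f_i/∂x_j) dx_i ∧ dx_j.
  coefficient of dx ∧ dy: ∂f_2/∂x - ∂f_1/∂y = ∂(x*(x - 2*y - 2))/∂x - ∂(4*y)/∂y = 2*x - 2*y - 6
Assembling: d(omega) = (2*x - 2*y - 6) dx ∧ dy.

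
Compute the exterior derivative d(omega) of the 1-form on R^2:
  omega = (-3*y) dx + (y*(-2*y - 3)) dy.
d(omega) = (3) dx ∧ dy

For a 1-form omega = sum_i f_i dx_i, the exterior derivative is
  d(omega) = sum_{i < j} (∂f_j/∂x_i - ∂f_i/∂x_j) dx_i ∧ dx_j.
  coefficient of dx ∧ dy: ∂f_2/∂x - ∂f_1/∂y = ∂(y*(-2*y - 3))/∂x - ∂(-3*y)/∂y = 3
Assembling: d(omega) = (3) dx ∧ dy.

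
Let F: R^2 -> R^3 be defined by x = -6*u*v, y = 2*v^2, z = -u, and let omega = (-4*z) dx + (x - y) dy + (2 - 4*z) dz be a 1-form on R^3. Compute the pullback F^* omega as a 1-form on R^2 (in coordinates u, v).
F^* omega = (-24*u*v - 4*u - 2) du + (-24*u^2 - 24*u*v^2 - 8*v^3) dv

Using F^*(f dg) = (f ∘ F) d(g ∘ F), substitute each coordinate x_i by F_i(u, v) in f_i, and replace dx_i by d F_i = (∂F_i/∂u) du + (∂F_i/∂v) dv.
  For the x component: f_1(F) = 4*u; d F_1 = (-6*v) du + (-6*u) dv
  For the y component: f_2(F) = 2*v*(-3*u - v); d F_2 = (0) du + (4*v) dv
  For the z component: f_3(F) = 4*u + 2; d F_3 = (-1) du + (0) dv
Combining and collecting du, dv coefficients:
  coeff of du: -24*u*v - 4*u - 2
  coeff of dv: -24*u^2 - 24*u*v^2 - 8*v^3
F^* omega = (-24*u*v - 4*u - 2) du + (-24*u^2 - 24*u*v^2 - 8*v^3) dv.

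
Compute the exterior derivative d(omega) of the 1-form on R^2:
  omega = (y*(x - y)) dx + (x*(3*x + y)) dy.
d(omega) = (5*x + 3*y) dx ∧ dy

For a 1-form omega = sum_i f_i dx_i, the exterior derivative is
  d(omega) = sum_{i < j} (∂f_j/∂x_i - ∂f_i/∂x_j) dx_i ∧ dx_j.
  coefficient of dx ∧ dy: ∂f_2/∂x - ∂f_1/∂y = ∂(x*(3*x + y))/∂x - ∂(y*(x - y))/∂y = 5*x + 3*y
Assembling: d(omega) = (5*x + 3*y) dx ∧ dy.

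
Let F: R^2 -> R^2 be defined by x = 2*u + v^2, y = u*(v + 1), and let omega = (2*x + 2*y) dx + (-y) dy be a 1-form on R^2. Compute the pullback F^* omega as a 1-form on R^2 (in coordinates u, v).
F^* omega = (-u*v^2 + 2*u*v + 11*u + 4*v^2) du + (-u^2*v - u^2 + 4*u*v^2 + 12*u*v + 4*v^3) dv

Using F^*(f dg) = (f ∘ F) d(g ∘ F), substitute each coordinate x_i by F_i(u, v) in f_i, and replace dx_i by d F_i = (∂F_i/∂u) du + (∂F_i/∂v) dv.
  For the x component: f_1(F) = 2*u*v + 6*u + 2*v^2; d F_1 = (2) du + (2*v) dv
  For the y component: f_2(F) = u*(-v - 1); d F_2 = (v + 1) du + (u) dv
Combining and collecting du, dv coefficients:
  coeff of du: -u*v^2 + 2*u*v + 11*u + 4*v^2
  coeff of dv: -u^2*v - u^2 + 4*u*v^2 + 12*u*v + 4*v^3
F^* omega = (-u*v^2 + 2*u*v + 11*u + 4*v^2) du + (-u^2*v - u^2 + 4*u*v^2 + 12*u*v + 4*v^3) dv.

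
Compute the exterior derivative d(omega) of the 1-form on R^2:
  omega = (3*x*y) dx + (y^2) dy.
d(omega) = (-3*x) dx ∧ dy

For a 1-form omega = sum_i f_i dx_i, the exterior derivative is
  d(omega) = sum_{i < j} (∂f_j/∂x_i - ∂f_i/∂x_j) dx_i ∧ dx_j.
  coefficient of dx ∧ dy: ∂f_2/∂x - ∂f_1/∂y = ∂(y^2)/∂x - ∂(3*x*y)/∂y = -3*x
Assembling: d(omega) = (-3*x) dx ∧ dy.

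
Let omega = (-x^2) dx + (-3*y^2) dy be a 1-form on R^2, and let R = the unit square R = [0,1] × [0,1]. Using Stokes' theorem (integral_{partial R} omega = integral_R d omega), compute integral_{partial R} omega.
integral_(partial R) omega = 0

Stokes: integral_partial_R omega = integral_R d omega with d omega = (∂Q/∂x - ∂P/∂y) dx ∧ dy.
  ∂Q/∂x = 0
  ∂P/∂y = 0
  integrand = ∂Q/∂x - ∂P/∂y = 0.
Integrating over R: integral_0^1 integral_0^1 (0) dx dy = 0.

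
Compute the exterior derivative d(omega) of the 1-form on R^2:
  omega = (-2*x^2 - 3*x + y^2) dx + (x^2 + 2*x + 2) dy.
d(omega) = (2*x - 2*y + 2) dx ∧ dy

For a 1-form omega = sum_i f_i dx_i, the exterior derivative is
  d(omega) = sum_{i < j} (∂f_j/∂x_i - ∂f_i/∂x_j) dx_i ∧ dx_j.
  coefficient of dx ∧ dy: ∂f_2/∂x - ∂f_1/∂y = ∂(x^2 + 2*x + 2)/∂x - ∂(-2*x^2 - 3*x + y^2)/∂y = 2*x - 2*y + 2
Assembling: d(omega) = (2*x - 2*y + 2) dx ∧ dy.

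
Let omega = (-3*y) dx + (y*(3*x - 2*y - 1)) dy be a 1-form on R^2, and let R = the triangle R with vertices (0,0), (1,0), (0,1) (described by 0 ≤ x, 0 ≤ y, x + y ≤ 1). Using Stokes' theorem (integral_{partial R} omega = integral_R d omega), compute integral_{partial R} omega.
integral_(partial R) omega = 2

Stokes: integral_partial_R omega = integral_R d omega with d omega = (∂Q/∂x - ∂P/∂y) dx ∧ dy.
  ∂Q/∂x = 3*y
  ∂P/∂y = -3
  integrand = ∂Q/∂x - ∂P/∂y = 3*y + 3.
Integrating over R: integral_0^1 integral_0^{1-x} (3*y + 3) dy dx = 2.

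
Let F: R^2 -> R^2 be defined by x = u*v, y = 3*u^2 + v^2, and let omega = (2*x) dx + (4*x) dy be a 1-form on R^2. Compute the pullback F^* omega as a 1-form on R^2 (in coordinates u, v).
F^* omega = (2*u*v*(12*u + v)) du + (2*u*v*(u + 4*v)) dv

Using F^*(f dg) = (f ∘ F) d(g ∘ F), substitute each coordinate x_i by F_i(u, v) in f_i, and replace dx_i by d F_i = (∂F_i/∂u) du + (∂F_i/∂v) dv.
  For the x component: f_1(F) = 2*u*v; d F_1 = (v) du + (u) dv
  For the y component: f_2(F) = 4*u*v; d F_2 = (6*u) du + (2*v) dv
Combining and collecting du, dv coefficients:
  coeff of du: 2*u*v*(12*u + v)
  coeff of dv: 2*u*v*(u + 4*v)
F^* omega = (2*u*v*(12*u + v)) du + (2*u*v*(u + 4*v)) dv.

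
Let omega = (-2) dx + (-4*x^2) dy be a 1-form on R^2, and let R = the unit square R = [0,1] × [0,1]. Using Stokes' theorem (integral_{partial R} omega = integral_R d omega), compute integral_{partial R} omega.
integral_(partial R) omega = -4

Stokes: integral_partial_R omega = integral_R d omega with d omega = (∂Q/∂x - ∂P/∂y) dx ∧ dy.
  ∂Q/∂x = -8*x
  ∂P/∂y = 0
  integrand = ∂Q/∂x - ∂P/∂y = -8*x.
Integrating over R: integral_0^1 integral_0^1 (-8*x) dx dy = -4.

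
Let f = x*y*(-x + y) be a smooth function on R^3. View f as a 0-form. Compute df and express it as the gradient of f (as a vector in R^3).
df = (y*(-2*x + y)) dx + (x*(-x + 2*y)) dy + (0) dz; grad f = (y*(-2*x + y), x*(-x + 2*y), 0)

For a 0-form f, d f = (∂f/∂x) dx + (∂f/∂y) dy + (∂f/∂z) dz. The components of the vector representation are exactly the entries of grad f in Cartesian coordinates:
  ∂f/∂x = y*(-2*x + y)
  ∂f/∂y = x*(-x + 2*y)
  ∂f/∂z = 0.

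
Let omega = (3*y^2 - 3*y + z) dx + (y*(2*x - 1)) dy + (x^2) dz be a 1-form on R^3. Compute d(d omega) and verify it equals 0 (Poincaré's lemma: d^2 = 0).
d(d omega) = 0

Step 1: d omega = sum_{i<j} (∂f_j/∂x_i - ∂f_i/∂x_j) dx_i ∧ dx_j:
  coeff of dx ∧ dy: 3 - 4*y
  coeff of dx ∧ dz: 2*x - 1
  coeff of dy ∧ dz: 0
Step 2: Apply d again to each 2-form coefficient. The only possible 3-form in R^3 is dx ∧ dy ∧ dz, with coefficient
  ∂(coeff of dy∧dz)/∂x - ∂(coeff of dx∧dz)/∂y + ∂(coeff of dx∧dy)/∂z
  = ∂/∂x (0) - ∂/∂y (2*x - 1) + ∂/∂z (3 - 4*y).
Each of these terms simplifies to sums of mixed partials that cancel in pairs. The result is 0 (by equality of mixed partials for smooth functions — Schwarz / Clairaut).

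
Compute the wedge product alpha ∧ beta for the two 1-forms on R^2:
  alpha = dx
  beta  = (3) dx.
alpha ∧ beta = 0

Distribute the wedge, using dx_i ∧ dx_j = -dx_j ∧ dx_i and dx_i ∧ dx_i = 0. For each pair (i, j) with i < j, the coefficient of dx_i ∧ dx_j in alpha ∧ beta is (alpha_i * beta_j - alpha_j * beta_i). Collecting: alpha ∧ beta = 0.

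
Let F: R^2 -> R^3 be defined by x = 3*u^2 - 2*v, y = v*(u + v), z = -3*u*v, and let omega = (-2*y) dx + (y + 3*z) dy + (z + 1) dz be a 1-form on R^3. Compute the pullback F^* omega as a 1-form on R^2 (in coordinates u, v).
F^* omega = (v*(-12*u^2 - 11*u*v + v^2 - 3)) du + (u^2*v - 15*u*v^2 + 4*u*v - 3*u + 2*v^3 + 4*v^2) dv

Using F^*(f dg) = (f ∘ F) d(g ∘ F), substitute each coordinate x_i by F_i(u, v) in f_i, and replace dx_i by d F_i = (∂F_i/∂u) du + (∂F_i/∂v) dv.
  For the x component: f_1(F) = 2*v*(-u - v); d F_1 = (6*u) du + (-2) dv
  For the y component: f_2(F) = v*(-8*u + v); d F_2 = (v) du + (u + 2*v) dv
  For the z component: f_3(F) = -3*u*v + 1; d F_3 = (-3*v) du + (-3*u) dv
Combining and collecting du, dv coefficients:
  coeff of du: v*(-12*u^2 - 11*u*v + v^2 - 3)
  coeff of dv: u^2*v - 15*u*v^2 + 4*u*v - 3*u + 2*v^3 + 4*v^2
F^* omega = (v*(-12*u^2 - 11*u*v + v^2 - 3)) du + (u^2*v - 15*u*v^2 + 4*u*v - 3*u + 2*v^3 + 4*v^2) dv.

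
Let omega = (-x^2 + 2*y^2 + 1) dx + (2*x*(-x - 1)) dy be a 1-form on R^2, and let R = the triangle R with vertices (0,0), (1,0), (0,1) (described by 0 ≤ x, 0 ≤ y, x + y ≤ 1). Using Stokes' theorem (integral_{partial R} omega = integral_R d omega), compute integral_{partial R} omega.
integral_(partial R) omega = -7/3

Stokes: integral_partial_R omega = integral_R d omega with d omega = (∂Q/∂x - ∂P/∂y) dx ∧ dy.
  ∂Q/∂x = -4*x - 2
  ∂P/∂y = 4*y
  integrand = ∂Q/∂x - ∂P/∂y = -4*x - 4*y - 2.
Integrating over R: integral_0^1 integral_0^{1-x} (-4*x - 4*y - 2) dy dx = -7/3.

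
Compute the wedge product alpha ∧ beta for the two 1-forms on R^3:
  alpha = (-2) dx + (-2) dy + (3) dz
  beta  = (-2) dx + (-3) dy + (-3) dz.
alpha ∧ beta = (2) dx ∧ dy + (12) dx ∧ dz + (15) dy ∧ dz

Distribute the wedge, using dx_i ∧ dx_j = -dx_j ∧ dx_i and dx_i ∧ dx_i = 0. For each pair (i, j) with i < j, the coefficient of dx_i ∧ dx_j in alpha ∧ beta is (alpha_i * beta_j - alpha_j * beta_i). Collecting: alpha ∧ beta = (2) dx ∧ dy + (12) dx ∧ dz + (15) dy ∧ dz.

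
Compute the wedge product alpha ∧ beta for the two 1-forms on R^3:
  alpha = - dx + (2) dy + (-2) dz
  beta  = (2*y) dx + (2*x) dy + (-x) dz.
alpha ∧ beta = (-2*x - 4*y) dx ∧ dy + (x + 4*y) dx ∧ dz + (2*x) dy ∧ dz

Distribute the wedge, using dx_i ∧ dx_j = -dx_j ∧ dx_i and dx_i ∧ dx_i = 0. For each pair (i, j) with i < j, the coefficient of dx_i ∧ dx_j in alpha ∧ beta is (alpha_i * beta_j - alpha_j * beta_i). Collecting: alpha ∧ beta = (-2*x - 4*y) dx ∧ dy + (x + 4*y) dx ∧ dz + (2*x) dy ∧ dz.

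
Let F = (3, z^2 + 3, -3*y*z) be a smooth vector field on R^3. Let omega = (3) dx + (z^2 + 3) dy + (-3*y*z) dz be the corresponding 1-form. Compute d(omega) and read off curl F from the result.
d(omega) = (-5*z) dy ∧ dz + (0) dz ∧ dx + (0) dx ∧ dy; curl F = (-5*z, 0, 0)

d omega = sum_{i<j} (∂f_j/∂x_i - ∂f_i/∂x_j) dx_i ∧ dx_j. Under the identification (dy ∧ dz, dz ∧ dx, dx ∧ dy) ↔ (e_x, e_y, e_z), the coefficients are exactly the components of curl F. Compute:
  ∂R/∂y - ∂Q/∂z = (-3*z) - (2*z) = -5*z
  ∂P/∂z - ∂R/∂x = (0) - (0) = 0
  ∂Q/∂x - ∂P/∂y = (0) - (0) = 0.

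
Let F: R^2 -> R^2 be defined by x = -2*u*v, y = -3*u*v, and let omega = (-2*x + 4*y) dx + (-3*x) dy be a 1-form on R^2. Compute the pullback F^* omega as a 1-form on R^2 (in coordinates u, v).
F^* omega = (-2*u*v^2) du + (-2*u^2*v) dv

Using F^*(f dg) = (f ∘ F) d(g ∘ F), substitute each coordinate x_i by F_i(u, v) in f_i, and replace dx_i by d F_i = (∂F_i/∂u) du + (∂F_i/∂v) dv.
  For the x component: f_1(F) = -8*u*v; d F_1 = (-2*v) du + (-2*u) dv
  For the y component: f_2(F) = 6*u*v; d F_2 = (-3*v) du + (-3*u) dv
Combining and collecting du, dv coefficients:
  coeff of du: -2*u*v^2
  coeff of dv: -2*u^2*v
F^* omega = (-2*u*v^2) du + (-2*u^2*v) dv.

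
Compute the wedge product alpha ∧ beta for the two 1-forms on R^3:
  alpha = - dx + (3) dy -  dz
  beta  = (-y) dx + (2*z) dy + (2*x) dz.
alpha ∧ beta = (3*y - 2*z) dx ∧ dy + (-2*x - y) dx ∧ dz + (6*x + 2*z) dy ∧ dz

Distribute the wedge, using dx_i ∧ dx_j = -dx_j ∧ dx_i and dx_i ∧ dx_i = 0. For each pair (i, j) with i < j, the coefficient of dx_i ∧ dx_j in alpha ∧ beta is (alpha_i * beta_j - alpha_j * beta_i). Collecting: alpha ∧ beta = (3*y - 2*z) dx ∧ dy + (-2*x - y) dx ∧ dz + (6*x + 2*z) dy ∧ dz.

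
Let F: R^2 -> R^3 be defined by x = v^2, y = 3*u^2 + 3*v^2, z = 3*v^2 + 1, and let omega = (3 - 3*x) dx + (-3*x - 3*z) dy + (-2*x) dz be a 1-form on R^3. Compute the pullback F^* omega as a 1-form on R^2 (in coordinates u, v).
F^* omega = (18*u*(-4*v^2 - 1)) du + (-90*v^3 - 12*v) dv

Using F^*(f dg) = (f ∘ F) d(g ∘ F), substitute each coordinate x_i by F_i(u, v) in f_i, and replace dx_i by d F_i = (∂F_i/∂u) du + (∂F_i/∂v) dv.
  For the x component: f_1(F) = 3 - 3*v^2; d F_1 = (0) du + (2*v) dv
  For the y component: f_2(F) = -12*v^2 - 3; d F_2 = (6*u) du + (6*v) dv
  For the z component: f_3(F) = -2*v^2; d F_3 = (0) du + (6*v) dv
Combining and collecting du, dv coefficients:
  coeff of du: 18*u*(-4*v^2 - 1)
  coeff of dv: -90*v^3 - 12*v
F^* omega = (18*u*(-4*v^2 - 1)) du + (-90*v^3 - 12*v) dv.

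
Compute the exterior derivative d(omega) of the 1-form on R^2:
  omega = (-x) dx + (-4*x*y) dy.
d(omega) = (-4*y) dx ∧ dy

For a 1-form omega = sum_i f_i dx_i, the exterior derivative is
  d(omega) = sum_{i < j} (∂f_j/∂x_i - ∂f_i/∂x_j) dx_i ∧ dx_j.
  coefficient of dx ∧ dy: ∂f_2/∂x - ∂f_1/∂y = ∂(-4*x*y)/∂x - ∂(-x)/∂y = -4*y
Assembling: d(omega) = (-4*y) dx ∧ dy.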